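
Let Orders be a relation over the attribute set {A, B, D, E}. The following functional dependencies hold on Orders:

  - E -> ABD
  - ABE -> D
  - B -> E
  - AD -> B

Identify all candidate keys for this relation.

B, E, AD

{B}⁺: B→E adds E; E→ABD adds A, D → {A, B, D, E}.
{E}⁺: E→ABD adds A, B, D → {A, B, D, E}.
{A, D}⁺: AD→B adds B; B→E adds E → {A, B, D, E}. Minimal: {D}⁺ = {D}; {A}⁺ = {A} — none reach the full schema.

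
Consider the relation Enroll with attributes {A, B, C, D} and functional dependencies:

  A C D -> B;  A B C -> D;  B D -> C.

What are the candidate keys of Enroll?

{A, B, C}, {A, B, D}, {A, C, D}

Attribute A never appears on the right-hand side of any dependency, so A must belong to every candidate key.
{A}⁺ = {A}, which is not all of the schema, so we must add further attributes.
{A, B, C}⁺: ABC→D adds D → {A, B, C, D}. Minimal: {B, C}⁺ = {B, C}; {A, C}⁺ = {A, C}; {A, B}⁺ = {A, B} — none reach the full schema.
{A, B, D}⁺: BD→C adds C → {A, B, C, D}. Minimal: {B, D}⁺ = {B, C, D}; {A, D}⁺ = {A, D}; {A, B}⁺ = {A, B} — none reach the full schema.
{A, C, D}⁺: ACD→B adds B → {A, B, C, D}. Minimal: {C, D}⁺ = {C, D}; {A, D}⁺ = {A, D}; {A, C}⁺ = {A, C} — none reach the full schema.
Any other superkey contains one of these as a subset, so there are no further candidate keys.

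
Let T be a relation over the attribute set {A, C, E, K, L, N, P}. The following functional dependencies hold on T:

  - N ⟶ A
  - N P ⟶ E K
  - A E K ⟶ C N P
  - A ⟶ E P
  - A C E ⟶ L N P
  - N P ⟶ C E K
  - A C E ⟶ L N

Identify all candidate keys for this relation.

{N}⁺: N→A adds A; A→EP adds E, P; NP→CEK adds C, K; ACE→LN adds L → {A, C, E, K, L, N, P}.
{A, C}⁺: A→EP adds E, P; ACE→LNP adds L, N; NP→CEK adds K → {A, C, E, K, L, N, P}. Minimal: {C}⁺ = {C}; {A}⁺ = {A, E, P} — none reach the full schema.
{A, K}⁺: A→EP adds E, P; AEK→CNP adds C, N; ACE→LNP adds L → {A, C, E, K, L, N, P}. Minimal: {K}⁺ = {K}; {A}⁺ = {A, E, P} — none reach the full schema.
Any other superkey contains one of these as a subset, so there are no further candidate keys.

N, AC, AK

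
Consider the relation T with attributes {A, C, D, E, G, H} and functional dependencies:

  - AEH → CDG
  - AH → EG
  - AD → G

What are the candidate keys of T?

Attributes A, H never appear on any right-hand side, so every candidate key must contain {A, H}.
{A, H}⁺ = {A, C, D, E, G, H}, which is all of the schema, so {A, H} is the only candidate key.

{A, H}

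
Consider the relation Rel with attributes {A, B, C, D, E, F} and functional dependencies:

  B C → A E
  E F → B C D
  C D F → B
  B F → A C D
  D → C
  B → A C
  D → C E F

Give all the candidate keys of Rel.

(D), (B, F), (E, F)

{D}⁺: D→C adds C; D→CEF adds E, F; EF→BCD adds B; BF→ACD adds A → {A, B, C, D, E, F}.
{B, F}⁺: BF→ACD adds A, C, D; D→CEF adds E → {A, B, C, D, E, F}. Minimal: {F}⁺ = {F}; {B}⁺ = {A, B, C, E} — none reach the full schema.
{E, F}⁺: EF→BCD adds B, C, D; BF→ACD adds A → {A, B, C, D, E, F}. Minimal: {F}⁺ = {F}; {E}⁺ = {E} — none reach the full schema.
Any other superkey contains one of these as a subset, so there are no further candidate keys.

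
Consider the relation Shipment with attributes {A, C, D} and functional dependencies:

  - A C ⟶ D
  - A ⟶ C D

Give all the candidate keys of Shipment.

(A)

Attribute A never appears on the right-hand side of any dependency, so A must belong to every candidate key.
{A}⁺ = {A, C, D}, which is all of the schema, so {A} is the only candidate key.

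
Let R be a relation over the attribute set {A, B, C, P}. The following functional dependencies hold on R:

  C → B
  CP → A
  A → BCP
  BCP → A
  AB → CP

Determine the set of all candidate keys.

A, CP

{A}⁺: A→BCP adds B, C, P → {A, B, C, P}.
{C, P}⁺: C→B adds B; CP→A adds A → {A, B, C, P}. Minimal: {P}⁺ = {P}; {C}⁺ = {B, C} — none reach the full schema.
Any other superkey contains one of these as a subset, so there are no further candidate keys.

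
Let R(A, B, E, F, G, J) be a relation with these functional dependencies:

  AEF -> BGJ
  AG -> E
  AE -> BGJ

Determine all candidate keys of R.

{A, E, F}, {A, F, G}

Attributes A, F never appear on any right-hand side, so every candidate key must contain {A, F}.
{A, F}⁺ = {A, F}, which is not all of the schema, so we must add further attributes.
{A, E, F}⁺: AEF→BGJ adds B, G, J → {A, B, E, F, G, J}. Minimal: {E, F}⁺ = {E, F}; {A, F}⁺ = {A, F}; {A, E}⁺ = {A, B, E, G, J} — none reach the full schema.
{A, F, G}⁺: AG→E adds E; AE→BGJ adds B, J → {A, B, E, F, G, J}. Minimal: {F, G}⁺ = {F, G}; {A, G}⁺ = {A, B, E, G, J}; {A, F}⁺ = {A, F} — none reach the full schema.
Any other superkey contains one of these as a subset, so there are no further candidate keys.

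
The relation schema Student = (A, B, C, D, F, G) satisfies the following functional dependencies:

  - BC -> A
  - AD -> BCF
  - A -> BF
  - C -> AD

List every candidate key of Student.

Attribute G never appears on the right-hand side of any dependency, so G must belong to every candidate key.
{G}⁺ = {G}, which is not all of the schema, so we must add further attributes.
{C, G}⁺: C→AD adds A, D; AD→BCF adds B, F → {A, B, C, D, F, G}.
{A, D, G}⁺: AD→BCF adds B, C, F → {A, B, C, D, F, G}.

(C, G); (A, D, G)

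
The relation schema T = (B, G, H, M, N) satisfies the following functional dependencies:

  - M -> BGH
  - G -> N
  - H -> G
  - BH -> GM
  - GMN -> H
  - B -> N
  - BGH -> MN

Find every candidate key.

{M}⁺: M→BGH adds B, G, H; G→N adds N → {B, G, H, M, N}.
{B, H}⁺: H→G adds G; BH→GM adds M; B→N adds N → {B, G, H, M, N}. Minimal: {H}⁺ = {G, H, N}; {B}⁺ = {B, N} — none reach the full schema.
Any other superkey contains one of these as a subset, so there are no further candidate keys.

{M}; {B, H}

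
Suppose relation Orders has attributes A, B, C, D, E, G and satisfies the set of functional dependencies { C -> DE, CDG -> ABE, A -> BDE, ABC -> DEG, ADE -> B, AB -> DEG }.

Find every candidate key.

AC, CG

Attribute C never appears on the right-hand side of any dependency, so C must belong to every candidate key.
{C}⁺ = {C, D, E}, which is not all of the schema, so we must add further attributes.
{A, C}⁺: C→DE adds D, E; A→BDE adds B; ABC→DEG adds G → {A, B, C, D, E, G}. Minimal: {C}⁺ = {C, D, E}; {A}⁺ = {A, B, D, E, G} — none reach the full schema.
{C, G}⁺: C→DE adds D, E; CDG→ABE adds A, B → {A, B, C, D, E, G}. Minimal: {G}⁺ = {G}; {C}⁺ = {C, D, E} — none reach the full schema.
Any other superkey contains one of these as a subset, so there are no further candidate keys.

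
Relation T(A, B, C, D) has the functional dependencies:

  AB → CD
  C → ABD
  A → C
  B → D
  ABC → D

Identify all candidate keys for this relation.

{A}, {C}

{A}⁺: A→C adds C; C→ABD adds B, D → {A, B, C, D}.
{C}⁺: C→ABD adds A, B, D → {A, B, C, D}.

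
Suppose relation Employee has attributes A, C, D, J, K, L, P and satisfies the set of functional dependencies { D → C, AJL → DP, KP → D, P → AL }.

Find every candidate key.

Attributes J, K never appear on any right-hand side, so every candidate key must contain {J, K}.
{J, K}⁺ = {J, K}, which is not all of the schema, so we must add further attributes.
{J, K, P}⁺: KP→D adds D; P→AL adds A, L; D→C adds C → {A, C, D, J, K, L, P}.
{A, J, K, L}⁺: AJL→DP adds D, P; D→C adds C → {A, C, D, J, K, L, P}.

JKP; AJKL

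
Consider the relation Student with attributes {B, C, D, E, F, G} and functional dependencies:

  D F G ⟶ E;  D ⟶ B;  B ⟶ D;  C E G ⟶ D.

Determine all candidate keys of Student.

Attributes C, F, G never appear on any right-hand side, so every candidate key must contain {C, F, G}.
{C, F, G}⁺ = {C, F, G}, which is not all of the schema, so we must add further attributes.
{B, C, F, G}⁺: B→D adds D; DFG→E adds E → {B, C, D, E, F, G}. Minimal: {C, F, G}⁺ = {C, F, G}; {B, F, G}⁺ = {B, D, E, F, G}; {B, C, G}⁺ = {B, C, D, G}; … — none reach the full schema.
{C, D, F, G}⁺: DFG→E adds E; D→B adds B → {B, C, D, E, F, G}. Minimal: {D, F, G}⁺ = {B, D, E, F, G}; {C, F, G}⁺ = {C, F, G}; {C, D, G}⁺ = {B, C, D, G}; … — none reach the full schema.
{C, E, F, G}⁺: CEG→D adds D; D→B adds B → {B, C, D, E, F, G}. Minimal: {E, F, G}⁺ = {E, F, G}; {C, F, G}⁺ = {C, F, G}; {C, E, G}⁺ = {B, C, D, E, G}; … — none reach the full schema.

BCFG, CDFG, CEFG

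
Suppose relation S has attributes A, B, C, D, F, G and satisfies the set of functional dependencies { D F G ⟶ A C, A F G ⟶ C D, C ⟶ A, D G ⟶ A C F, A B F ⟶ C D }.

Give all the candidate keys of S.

(B, D, G), (A, B, F, G), (B, C, F, G)

Attributes B, G never appear on any right-hand side, so every candidate key must contain {B, G}.
{B, G}⁺ = {B, G}, which is not all of the schema, so we must add further attributes.
{B, D, G}⁺: DG→ACF adds A, C, F → {A, B, C, D, F, G}.
{A, B, F, G}⁺: AFG→CD adds C, D → {A, B, C, D, F, G}.
{B, C, F, G}⁺: C→A adds A; ABF→CD adds D → {A, B, C, D, F, G}.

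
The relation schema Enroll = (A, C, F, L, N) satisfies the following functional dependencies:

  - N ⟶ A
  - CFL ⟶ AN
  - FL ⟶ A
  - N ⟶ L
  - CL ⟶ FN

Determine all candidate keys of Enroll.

CL; CN

Attribute C never appears on the right-hand side of any dependency, so C must belong to every candidate key.
{C}⁺ = {C}, which is not all of the schema, so we must add further attributes.
{C, L}⁺: CL→FN adds F, N; N→A adds A → {A, C, F, L, N}.
{C, N}⁺: N→A adds A; N→L adds L; CL→FN adds F → {A, C, F, L, N}.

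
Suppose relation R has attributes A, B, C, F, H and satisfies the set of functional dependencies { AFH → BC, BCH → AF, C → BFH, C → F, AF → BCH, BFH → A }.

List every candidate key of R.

{C}⁺: C→BFH adds B, F, H; BFH→A adds A → {A, B, C, F, H}.
{A, F}⁺: AF→BCH adds B, C, H → {A, B, C, F, H}. Minimal: {F}⁺ = {F}; {A}⁺ = {A} — none reach the full schema.
{B, F, H}⁺: BFH→A adds A; AFH→BC adds C → {A, B, C, F, H}. Minimal: {F, H}⁺ = {F, H}; {B, H}⁺ = {B, H}; {B, F}⁺ = {B, F} — none reach the full schema.

C; AF; BFH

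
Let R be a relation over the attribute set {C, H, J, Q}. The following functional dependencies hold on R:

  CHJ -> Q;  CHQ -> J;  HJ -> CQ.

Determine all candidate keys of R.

{H, J}; {C, H, Q}

Attribute H never appears on the right-hand side of any dependency, so H must belong to every candidate key.
{H}⁺ = {H}, which is not all of the schema, so we must add further attributes.
{H, J}⁺: HJ→CQ adds C, Q → {C, H, J, Q}.
{C, H, Q}⁺: CHQ→J adds J → {C, H, J, Q}.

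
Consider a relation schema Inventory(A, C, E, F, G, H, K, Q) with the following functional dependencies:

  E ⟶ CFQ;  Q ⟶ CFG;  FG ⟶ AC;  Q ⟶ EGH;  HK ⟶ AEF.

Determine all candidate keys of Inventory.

Attribute K never appears on the right-hand side of any dependency, so K must belong to every candidate key.
{K}⁺ = {K}, which is not all of the schema, so we must add further attributes.
{E, K}⁺: E→CFQ adds C, F, Q; Q→CFG adds G; FG→AC adds A; Q→EGH adds H → {A, C, E, F, G, H, K, Q}. Minimal: {K}⁺ = {K}; {E}⁺ = {A, C, E, F, G, H, Q} — none reach the full schema.
{H, K}⁺: HK→AEF adds A, E, F; E→CFQ adds C, Q; Q→CFG adds G → {A, C, E, F, G, H, K, Q}. Minimal: {K}⁺ = {K}; {H}⁺ = {H} — none reach the full schema.
{K, Q}⁺: Q→CFG adds C, F, G; FG→AC adds A; Q→EGH adds E, H → {A, C, E, F, G, H, K, Q}. Minimal: {Q}⁺ = {A, C, E, F, G, H, Q}; {K}⁺ = {K} — none reach the full schema.
Any other superkey contains one of these as a subset, so there are no further candidate keys.

(E, K), (H, K), (K, Q)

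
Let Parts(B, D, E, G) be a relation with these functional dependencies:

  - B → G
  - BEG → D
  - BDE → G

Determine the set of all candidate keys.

BE

Attributes B, E never appear on any right-hand side, so every candidate key must contain {B, E}.
{B, E}⁺ = {B, D, E, G}, which is all of the schema, so {B, E} is the only candidate key.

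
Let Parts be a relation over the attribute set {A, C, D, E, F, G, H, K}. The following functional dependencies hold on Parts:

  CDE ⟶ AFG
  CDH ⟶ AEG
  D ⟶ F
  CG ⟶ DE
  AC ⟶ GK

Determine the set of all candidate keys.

Attributes C, H never appear on any right-hand side, so every candidate key must contain {C, H}.
{C, H}⁺ = {C, H}, which is not all of the schema, so we must add further attributes.
{A, C, H}⁺: AC→GK adds G, K; CG→DE adds D, E; CDE→AFG adds F → {A, C, D, E, F, G, H, K}. Minimal: {C, H}⁺ = {C, H}; {A, H}⁺ = {A, H}; {A, C}⁺ = {A, C, D, E, F, G, K} — none reach the full schema.
{C, D, H}⁺: CDH→AEG adds A, E, G; D→F adds F; AC→GK adds K → {A, C, D, E, F, G, H, K}. Minimal: {D, H}⁺ = {D, F, H}; {C, H}⁺ = {C, H}; {C, D}⁺ = {C, D, F} — none reach the full schema.
{C, G, H}⁺: CG→DE adds D, E; CDE→AFG adds A, F; AC→GK adds K → {A, C, D, E, F, G, H, K}. Minimal: {G, H}⁺ = {G, H}; {C, H}⁺ = {C, H}; {C, G}⁺ = {A, C, D, E, F, G, K} — none reach the full schema.

{A, C, H}, {C, D, H}, {C, G, H}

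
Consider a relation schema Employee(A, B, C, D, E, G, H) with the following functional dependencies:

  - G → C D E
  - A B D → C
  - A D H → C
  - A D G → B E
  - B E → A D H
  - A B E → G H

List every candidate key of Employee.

{A, G}⁺: G→CDE adds C, D, E; ADG→BE adds B; BE→ADH adds H → {A, B, C, D, E, G, H}.
{B, E}⁺: BE→ADH adds A, D, H; ABE→GH adds G; G→CDE adds C → {A, B, C, D, E, G, H}.
{B, G}⁺: G→CDE adds C, D, E; BE→ADH adds A, H → {A, B, C, D, E, G, H}.
Any other superkey contains one of these as a subset, so there are no further candidate keys.

{A, G}, {B, E}, {B, G}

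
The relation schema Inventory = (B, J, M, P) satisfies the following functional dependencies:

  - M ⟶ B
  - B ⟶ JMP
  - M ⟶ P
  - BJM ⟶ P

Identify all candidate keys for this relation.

{B}⁺: B→JMP adds J, M, P → {B, J, M, P}.
{M}⁺: M→B adds B; B→JMP adds J, P → {B, J, M, P}.
Any other superkey contains one of these as a subset, so there are no further candidate keys.

{B}, {M}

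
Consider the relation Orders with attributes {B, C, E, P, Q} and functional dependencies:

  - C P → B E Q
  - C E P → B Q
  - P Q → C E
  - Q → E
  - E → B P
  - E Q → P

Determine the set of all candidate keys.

{Q}⁺: Q→E adds E; E→BP adds B, P; PQ→CE adds C → {B, C, E, P, Q}.
{C, E}⁺: E→BP adds B, P; CP→BEQ adds Q → {B, C, E, P, Q}.
{C, P}⁺: CP→BEQ adds B, E, Q → {B, C, E, P, Q}.
Any other superkey contains one of these as a subset, so there are no further candidate keys.

{Q}; {C, E}; {C, P}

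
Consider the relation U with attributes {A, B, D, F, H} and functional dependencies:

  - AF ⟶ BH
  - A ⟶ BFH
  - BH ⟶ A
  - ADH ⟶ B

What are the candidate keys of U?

{A, D}, {B, D, H}

Attribute D never appears on the right-hand side of any dependency, so D must belong to every candidate key.
{D}⁺ = {D}, which is not all of the schema, so we must add further attributes.
{A, D}⁺: A→BFH adds B, F, H → {A, B, D, F, H}.
{B, D, H}⁺: BH→A adds A; A→BFH adds F → {A, B, D, F, H}.
Any other superkey contains one of these as a subset, so there are no further candidate keys.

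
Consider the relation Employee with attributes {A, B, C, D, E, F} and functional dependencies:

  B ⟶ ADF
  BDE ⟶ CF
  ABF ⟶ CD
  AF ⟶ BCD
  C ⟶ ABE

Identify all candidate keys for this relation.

{B}⁺: B→ADF adds A, D, F; ABF→CD adds C; C→ABE adds E → {A, B, C, D, E, F}.
{C}⁺: C→ABE adds A, B, E; B→ADF adds D, F → {A, B, C, D, E, F}.
{A, F}⁺: AF→BCD adds B, C, D; C→ABE adds E → {A, B, C, D, E, F}.

{B}; {C}; {A, F}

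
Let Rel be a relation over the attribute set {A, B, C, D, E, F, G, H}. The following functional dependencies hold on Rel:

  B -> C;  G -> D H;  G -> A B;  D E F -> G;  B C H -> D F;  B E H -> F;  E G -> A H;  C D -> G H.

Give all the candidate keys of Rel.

Attribute E never appears on the right-hand side of any dependency, so E must belong to every candidate key.
{E}⁺ = {E}, which is not all of the schema, so we must add further attributes.
{E, G}⁺: G→DH adds D, H; G→AB adds A, B; BEH→F adds F; B→C adds C → {A, B, C, D, E, F, G, H}. Minimal: {G}⁺ = {A, B, C, D, F, G, H}; {E}⁺ = {E} — none reach the full schema.
{B, D, E}⁺: B→C adds C; CD→GH adds G, H; G→AB adds A; BCH→DF adds F → {A, B, C, D, E, F, G, H}. Minimal: {D, E}⁺ = {D, E}; {B, E}⁺ = {B, C, E}; {B, D}⁺ = {A, B, C, D, F, G, H} — none reach the full schema.
{B, E, H}⁺: B→C adds C; BCH→DF adds D, F; CD→GH adds G; G→AB adds A → {A, B, C, D, E, F, G, H}. Minimal: {E, H}⁺ = {E, H}; {B, H}⁺ = {A, B, C, D, F, G, H}; {B, E}⁺ = {B, C, E} — none reach the full schema.
{C, D, E}⁺: CD→GH adds G, H; G→AB adds A, B; BCH→DF adds F → {A, B, C, D, E, F, G, H}. Minimal: {D, E}⁺ = {D, E}; {C, E}⁺ = {C, E}; {C, D}⁺ = {A, B, C, D, F, G, H} — none reach the full schema.
{D, E, F}⁺: DEF→G adds G; EG→AH adds A, H; G→AB adds B; B→C adds C → {A, B, C, D, E, F, G, H}. Minimal: {E, F}⁺ = {E, F}; {D, F}⁺ = {D, F}; {D, E}⁺ = {D, E} — none reach the full schema.
Any other superkey contains one of these as a subset, so there are no further candidate keys.

(E, G); (B, D, E); (B, E, H); (C, D, E); (D, E, F)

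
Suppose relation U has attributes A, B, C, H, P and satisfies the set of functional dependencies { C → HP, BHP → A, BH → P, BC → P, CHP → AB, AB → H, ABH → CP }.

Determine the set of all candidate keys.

C, AB, BH

{C}⁺: C→HP adds H, P; CHP→AB adds A, B → {A, B, C, H, P}.
{A, B}⁺: AB→H adds H; ABH→CP adds C, P → {A, B, C, H, P}. Minimal: {B}⁺ = {B}; {A}⁺ = {A} — none reach the full schema.
{B, H}⁺: BH→P adds P; BHP→A adds A; ABH→CP adds C → {A, B, C, H, P}. Minimal: {H}⁺ = {H}; {B}⁺ = {B} — none reach the full schema.
Any other superkey contains one of these as a subset, so there are no further candidate keys.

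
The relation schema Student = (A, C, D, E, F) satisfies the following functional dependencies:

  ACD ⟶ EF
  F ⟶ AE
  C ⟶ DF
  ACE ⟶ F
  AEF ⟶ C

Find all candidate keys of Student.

{C}⁺: C→DF adds D, F; F→AE adds A, E → {A, C, D, E, F}.
{F}⁺: F→AE adds A, E; AEF→C adds C; C→DF adds D → {A, C, D, E, F}.

C, F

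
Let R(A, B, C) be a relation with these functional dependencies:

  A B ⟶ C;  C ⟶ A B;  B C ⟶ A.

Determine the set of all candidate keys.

C, AB

{C}⁺: C→AB adds A, B → {A, B, C}.
{A, B}⁺: AB→C adds C → {A, B, C}.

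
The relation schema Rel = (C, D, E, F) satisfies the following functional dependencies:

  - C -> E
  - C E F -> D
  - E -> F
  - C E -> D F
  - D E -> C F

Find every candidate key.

{C}⁺: C→E adds E; E→F adds F; CE→DF adds D → {C, D, E, F}.
{D, E}⁺: E→F adds F; DE→CF adds C → {C, D, E, F}. Minimal: {E}⁺ = {E, F}; {D}⁺ = {D} — none reach the full schema.

C, DE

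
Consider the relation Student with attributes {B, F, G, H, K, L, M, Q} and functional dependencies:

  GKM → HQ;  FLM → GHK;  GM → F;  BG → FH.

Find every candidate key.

{B, F, L, M}; {B, G, L, M}

{B, F, L, M}⁺: FLM→GHK adds G, H, K; GKM→HQ adds Q → {B, F, G, H, K, L, M, Q}. Minimal: {F, L, M}⁺ = {F, G, H, K, L, M, Q}; {B, L, M}⁺ = {B, L, M}; {B, F, M}⁺ = {B, F, M}; … — none reach the full schema.
{B, G, L, M}⁺: GM→F adds F; BG→FH adds H; FLM→GHK adds K; GKM→HQ adds Q → {B, F, G, H, K, L, M, Q}. Minimal: {G, L, M}⁺ = {F, G, H, K, L, M, Q}; {B, L, M}⁺ = {B, L, M}; {B, G, M}⁺ = {B, F, G, H, M}; … — none reach the full schema.
Any other superkey contains one of these as a subset, so there are no further candidate keys.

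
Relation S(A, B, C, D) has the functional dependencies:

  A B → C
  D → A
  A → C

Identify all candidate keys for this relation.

{B, D}⁺: D→A adds A; A→C adds C → {A, B, C, D}. Minimal: {D}⁺ = {A, C, D}; {B}⁺ = {B} — none reach the full schema.

{B, D}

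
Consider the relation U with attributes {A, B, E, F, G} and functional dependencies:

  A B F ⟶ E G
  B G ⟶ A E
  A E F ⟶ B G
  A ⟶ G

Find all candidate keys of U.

{A, B, F}, {A, E, F}, {B, F, G}

Attribute F never appears on the right-hand side of any dependency, so F must belong to every candidate key.
{F}⁺ = {F}, which is not all of the schema, so we must add further attributes.
{A, B, F}⁺: ABF→EG adds E, G → {A, B, E, F, G}. Minimal: {B, F}⁺ = {B, F}; {A, F}⁺ = {A, F, G}; {A, B}⁺ = {A, B, E, G} — none reach the full schema.
{A, E, F}⁺: AEF→BG adds B, G → {A, B, E, F, G}. Minimal: {E, F}⁺ = {E, F}; {A, F}⁺ = {A, F, G}; {A, E}⁺ = {A, E, G} — none reach the full schema.
{B, F, G}⁺: BG→AE adds A, E → {A, B, E, F, G}. Minimal: {F, G}⁺ = {F, G}; {B, G}⁺ = {A, B, E, G}; {B, F}⁺ = {B, F} — none reach the full schema.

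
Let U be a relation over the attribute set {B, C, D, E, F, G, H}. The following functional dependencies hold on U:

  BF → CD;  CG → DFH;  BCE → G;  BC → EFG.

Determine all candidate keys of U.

{B, C}, {B, F}

Attribute B never appears on the right-hand side of any dependency, so B must belong to every candidate key.
{B}⁺ = {B}, which is not all of the schema, so we must add further attributes.
{B, C}⁺: BC→EFG adds E, F, G; BF→CD adds D; CG→DFH adds H → {B, C, D, E, F, G, H}. Minimal: {C}⁺ = {C}; {B}⁺ = {B} — none reach the full schema.
{B, F}⁺: BF→CD adds C, D; BC→EFG adds E, G; CG→DFH adds H → {B, C, D, E, F, G, H}. Minimal: {F}⁺ = {F}; {B}⁺ = {B} — none reach the full schema.
Any other superkey contains one of these as a subset, so there are no further candidate keys.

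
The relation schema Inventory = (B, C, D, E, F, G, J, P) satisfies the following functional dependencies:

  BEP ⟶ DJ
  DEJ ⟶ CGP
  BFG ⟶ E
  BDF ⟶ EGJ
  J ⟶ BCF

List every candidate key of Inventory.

{D, J}⁺: J→BCF adds B, C, F; BDF→EGJ adds E, G; DEJ→CGP adds P → {B, C, D, E, F, G, J, P}.
{B, D, F}⁺: BDF→EGJ adds E, G, J; J→BCF adds C; DEJ→CGP adds P → {B, C, D, E, F, G, J, P}.
{B, E, P}⁺: BEP→DJ adds D, J; DEJ→CGP adds C, G; J→BCF adds F → {B, C, D, E, F, G, J, P}.
{E, J, P}⁺: J→BCF adds B, C, F; BEP→DJ adds D; DEJ→CGP adds G → {B, C, D, E, F, G, J, P}.
{G, J, P}⁺: J→BCF adds B, C, F; BFG→E adds E; BEP→DJ adds D → {B, C, D, E, F, G, J, P}.
{B, F, G, P}⁺: BFG→E adds E; BEP→DJ adds D, J; DEJ→CGP adds C → {B, C, D, E, F, G, J, P}.
Any other superkey contains one of these as a subset, so there are no further candidate keys.

(D, J); (B, D, F); (B, E, P); (E, J, P); (G, J, P); (B, F, G, P)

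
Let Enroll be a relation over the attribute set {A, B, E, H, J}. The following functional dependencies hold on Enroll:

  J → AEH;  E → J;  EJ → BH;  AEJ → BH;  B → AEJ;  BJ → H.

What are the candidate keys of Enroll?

{B}⁺: B→AEJ adds A, E, J; BJ→H adds H → {A, B, E, H, J}.
{E}⁺: E→J adds J; EJ→BH adds B, H; B→AEJ adds A → {A, B, E, H, J}.
{J}⁺: J→AEH adds A, E, H; EJ→BH adds B → {A, B, E, H, J}.

{B}; {E}; {J}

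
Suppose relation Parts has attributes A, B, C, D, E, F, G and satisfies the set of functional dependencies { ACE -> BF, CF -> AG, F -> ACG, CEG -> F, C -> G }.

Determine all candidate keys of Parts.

Attributes D, E never appear on any right-hand side, so every candidate key must contain {D, E}.
{D, E}⁺ = {D, E}, which is not all of the schema, so we must add further attributes.
{C, D, E}⁺: C→G adds G; CEG→F adds F; CF→AG adds A; ACE→BF adds B → {A, B, C, D, E, F, G}. Minimal: {D, E}⁺ = {D, E}; {C, E}⁺ = {A, B, C, E, F, G}; {C, D}⁺ = {C, D, G} — none reach the full schema.
{D, E, F}⁺: F→ACG adds A, C, G; ACE→BF adds B → {A, B, C, D, E, F, G}. Minimal: {E, F}⁺ = {A, B, C, E, F, G}; {D, F}⁺ = {A, C, D, F, G}; {D, E}⁺ = {D, E} — none reach the full schema.

{C, D, E}, {D, E, F}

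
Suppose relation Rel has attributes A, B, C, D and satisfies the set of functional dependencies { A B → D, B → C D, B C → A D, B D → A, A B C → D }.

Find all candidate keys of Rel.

{B}

Attribute B never appears on the right-hand side of any dependency, so B must belong to every candidate key.
{B}⁺ = {A, B, C, D}, which is all of the schema, so {B} is the only candidate key.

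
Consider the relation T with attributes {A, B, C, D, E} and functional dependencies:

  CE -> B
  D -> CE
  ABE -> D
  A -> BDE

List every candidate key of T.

{A}⁺: A→BDE adds B, D, E; D→CE adds C → {A, B, C, D, E}.
No other minimal superkey exists.

(A)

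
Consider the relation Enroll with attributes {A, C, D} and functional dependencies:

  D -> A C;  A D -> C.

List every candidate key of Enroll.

(D)

Attribute D never appears on the right-hand side of any dependency, so D must belong to every candidate key.
{D}⁺ = {A, C, D}, which is all of the schema, so {D} is the only candidate key.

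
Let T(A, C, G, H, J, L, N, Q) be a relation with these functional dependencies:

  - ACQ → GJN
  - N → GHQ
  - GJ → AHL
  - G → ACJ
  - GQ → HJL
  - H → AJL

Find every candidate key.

{N}, {G, Q}, {A, C, Q}, {C, H, Q}

{N}⁺: N→GHQ adds G, H, Q; G→ACJ adds A, C, J; GQ→HJL adds L → {A, C, G, H, J, L, N, Q}.
{G, Q}⁺: G→ACJ adds A, C, J; GQ→HJL adds H, L; ACQ→GJN adds N → {A, C, G, H, J, L, N, Q}. Minimal: {Q}⁺ = {Q}; {G}⁺ = {A, C, G, H, J, L} — none reach the full schema.
{A, C, Q}⁺: ACQ→GJN adds G, J, N; N→GHQ adds H; GJ→AHL adds L → {A, C, G, H, J, L, N, Q}. Minimal: {C, Q}⁺ = {C, Q}; {A, Q}⁺ = {A, Q}; {A, C}⁺ = {A, C} — none reach the full schema.
{C, H, Q}⁺: H→AJL adds A, J, L; ACQ→GJN adds G, N → {A, C, G, H, J, L, N, Q}. Minimal: {H, Q}⁺ = {A, H, J, L, Q}; {C, Q}⁺ = {C, Q}; {C, H}⁺ = {A, C, H, J, L} — none reach the full schema.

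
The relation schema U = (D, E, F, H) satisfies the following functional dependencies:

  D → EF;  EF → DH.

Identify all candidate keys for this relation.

(D); (E, F)

{D}⁺: D→EF adds E, F; EF→DH adds H → {D, E, F, H}.
{E, F}⁺: EF→DH adds D, H → {D, E, F, H}. Minimal: {F}⁺ = {F}; {E}⁺ = {E} — none reach the full schema.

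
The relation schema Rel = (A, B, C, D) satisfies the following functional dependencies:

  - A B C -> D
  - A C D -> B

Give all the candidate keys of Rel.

ABC, ACD

{A, B, C}⁺: ABC→D adds D → {A, B, C, D}. Minimal: {B, C}⁺ = {B, C}; {A, C}⁺ = {A, C}; {A, B}⁺ = {A, B} — none reach the full schema.
{A, C, D}⁺: ACD→B adds B → {A, B, C, D}. Minimal: {C, D}⁺ = {C, D}; {A, D}⁺ = {A, D}; {A, C}⁺ = {A, C} — none reach the full schema.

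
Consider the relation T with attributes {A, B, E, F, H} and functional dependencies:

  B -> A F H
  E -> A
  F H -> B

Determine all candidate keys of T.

Attribute E never appears on the right-hand side of any dependency, so E must belong to every candidate key.
{E}⁺ = {A, E}, which is not all of the schema, so we must add further attributes.
{B, E}⁺: B→AFH adds A, F, H → {A, B, E, F, H}.
{E, F, H}⁺: E→A adds A; FH→B adds B → {A, B, E, F, H}.

(B, E), (E, F, H)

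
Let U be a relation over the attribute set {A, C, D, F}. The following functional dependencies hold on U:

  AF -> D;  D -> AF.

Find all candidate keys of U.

Attribute C never appears on the right-hand side of any dependency, so C must belong to every candidate key.
{C}⁺ = {C}, which is not all of the schema, so we must add further attributes.
{C, D}⁺: D→AF adds A, F → {A, C, D, F}. Minimal: {D}⁺ = {A, D, F}; {C}⁺ = {C} — none reach the full schema.
{A, C, F}⁺: AF→D adds D → {A, C, D, F}. Minimal: {C, F}⁺ = {C, F}; {A, F}⁺ = {A, D, F}; {A, C}⁺ = {A, C} — none reach the full schema.
Any other superkey contains one of these as a subset, so there are no further candidate keys.

{C, D}, {A, C, F}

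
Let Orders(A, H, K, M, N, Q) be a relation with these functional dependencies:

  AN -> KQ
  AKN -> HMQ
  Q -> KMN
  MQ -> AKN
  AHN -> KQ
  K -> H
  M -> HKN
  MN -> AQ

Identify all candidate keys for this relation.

{M}⁺: M→HKN adds H, K, N; MN→AQ adds A, Q → {A, H, K, M, N, Q}.
{Q}⁺: Q→KMN adds K, M, N; MQ→AKN adds A; K→H adds H → {A, H, K, M, N, Q}.
{A, N}⁺: AN→KQ adds K, Q; AKN→HMQ adds H, M → {A, H, K, M, N, Q}. Minimal: {N}⁺ = {N}; {A}⁺ = {A} — none reach the full schema.
Any other superkey contains one of these as a subset, so there are no further candidate keys.

{M}, {Q}, {A, N}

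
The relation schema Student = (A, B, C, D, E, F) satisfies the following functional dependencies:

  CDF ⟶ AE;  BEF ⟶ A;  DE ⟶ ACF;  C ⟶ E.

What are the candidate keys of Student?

BCD, BDE

{B, C, D}⁺: C→E adds E; DE→ACF adds A, F → {A, B, C, D, E, F}. Minimal: {C, D}⁺ = {A, C, D, E, F}; {B, D}⁺ = {B, D}; {B, C}⁺ = {B, C, E} — none reach the full schema.
{B, D, E}⁺: DE→ACF adds A, C, F → {A, B, C, D, E, F}. Minimal: {D, E}⁺ = {A, C, D, E, F}; {B, E}⁺ = {B, E}; {B, D}⁺ = {B, D} — none reach the full schema.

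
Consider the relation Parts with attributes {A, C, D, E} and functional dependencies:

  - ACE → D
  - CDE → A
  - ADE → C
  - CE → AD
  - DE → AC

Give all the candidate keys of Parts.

{C, E}⁺: CE→AD adds A, D → {A, C, D, E}.
{D, E}⁺: DE→AC adds A, C → {A, C, D, E}.
Any other superkey contains one of these as a subset, so there are no further candidate keys.

{C, E}, {D, E}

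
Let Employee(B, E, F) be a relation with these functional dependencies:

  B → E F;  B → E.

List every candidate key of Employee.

Attribute B never appears on the right-hand side of any dependency, so B must belong to every candidate key.
{B}⁺ = {B, E, F}, which is all of the schema, so {B} is the only candidate key.

{B}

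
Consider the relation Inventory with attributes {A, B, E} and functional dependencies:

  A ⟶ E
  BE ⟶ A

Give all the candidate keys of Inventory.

Attribute B never appears on the right-hand side of any dependency, so B must belong to every candidate key.
{B}⁺ = {B}, which is not all of the schema, so we must add further attributes.
{A, B}⁺: A→E adds E → {A, B, E}. Minimal: {B}⁺ = {B}; {A}⁺ = {A, E} — none reach the full schema.
{B, E}⁺: BE→A adds A → {A, B, E}. Minimal: {E}⁺ = {E}; {B}⁺ = {B} — none reach the full schema.

{A, B}, {B, E}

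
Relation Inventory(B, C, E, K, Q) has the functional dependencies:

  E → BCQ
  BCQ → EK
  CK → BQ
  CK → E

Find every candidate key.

{E}⁺: E→BCQ adds B, C, Q; BCQ→EK adds K → {B, C, E, K, Q}.
{C, K}⁺: CK→BQ adds B, Q; CK→E adds E → {B, C, E, K, Q}. Minimal: {K}⁺ = {K}; {C}⁺ = {C} — none reach the full schema.
{B, C, Q}⁺: BCQ→EK adds E, K → {B, C, E, K, Q}. Minimal: {C, Q}⁺ = {C, Q}; {B, Q}⁺ = {B, Q}; {B, C}⁺ = {B, C} — none reach the full schema.

{E}; {C, K}; {B, C, Q}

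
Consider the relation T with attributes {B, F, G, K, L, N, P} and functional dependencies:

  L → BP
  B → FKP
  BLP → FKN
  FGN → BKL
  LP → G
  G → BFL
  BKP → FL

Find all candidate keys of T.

(B); (G); (L)

{B}⁺: B→FKP adds F, K, P; BKP→FL adds L; BLP→FKN adds N; LP→G adds G → {B, F, G, K, L, N, P}.
{G}⁺: G→BFL adds B, F, L; L→BP adds P; B→FKP adds K; BLP→FKN adds N → {B, F, G, K, L, N, P}.
{L}⁺: L→BP adds B, P; B→FKP adds F, K; BLP→FKN adds N; LP→G adds G → {B, F, G, K, L, N, P}.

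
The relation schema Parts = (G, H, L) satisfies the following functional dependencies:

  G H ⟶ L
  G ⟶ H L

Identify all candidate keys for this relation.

Attribute G never appears on the right-hand side of any dependency, so G must belong to every candidate key.
{G}⁺ = {G, H, L}, which is all of the schema, so {G} is the only candidate key.

G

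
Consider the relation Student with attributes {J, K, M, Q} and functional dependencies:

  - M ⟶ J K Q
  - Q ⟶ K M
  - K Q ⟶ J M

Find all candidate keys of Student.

{M}⁺: M→JKQ adds J, K, Q → {J, K, M, Q}.
{Q}⁺: Q→KM adds K, M; KQ→JM adds J → {J, K, M, Q}.

(M); (Q)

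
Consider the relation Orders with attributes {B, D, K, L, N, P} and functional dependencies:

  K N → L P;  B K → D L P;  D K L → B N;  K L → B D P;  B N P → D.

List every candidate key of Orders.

{B, K}, {K, L}, {K, N}

Attribute K never appears on the right-hand side of any dependency, so K must belong to every candidate key.
{K}⁺ = {K}, which is not all of the schema, so we must add further attributes.
{B, K}⁺: BK→DLP adds D, L, P; DKL→BN adds N → {B, D, K, L, N, P}. Minimal: {K}⁺ = {K}; {B}⁺ = {B} — none reach the full schema.
{K, L}⁺: KL→BDP adds B, D, P; DKL→BN adds N → {B, D, K, L, N, P}. Minimal: {L}⁺ = {L}; {K}⁺ = {K} — none reach the full schema.
{K, N}⁺: KN→LP adds L, P; KL→BDP adds B, D → {B, D, K, L, N, P}. Minimal: {N}⁺ = {N}; {K}⁺ = {K} — none reach the full schema.
Any other superkey contains one of these as a subset, so there are no further candidate keys.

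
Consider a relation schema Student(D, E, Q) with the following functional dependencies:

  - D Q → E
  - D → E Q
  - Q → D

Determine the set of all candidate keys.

{D}⁺: D→EQ adds E, Q → {D, E, Q}.
{Q}⁺: Q→D adds D; DQ→E adds E → {D, E, Q}.
Any other superkey contains one of these as a subset, so there are no further candidate keys.

{D}, {Q}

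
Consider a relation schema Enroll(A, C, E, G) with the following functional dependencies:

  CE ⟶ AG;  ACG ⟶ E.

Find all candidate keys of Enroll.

Attribute C never appears on the right-hand side of any dependency, so C must belong to every candidate key.
{C}⁺ = {C}, which is not all of the schema, so we must add further attributes.
{C, E}⁺: CE→AG adds A, G → {A, C, E, G}.
{A, C, G}⁺: ACG→E adds E → {A, C, E, G}.

CE, ACG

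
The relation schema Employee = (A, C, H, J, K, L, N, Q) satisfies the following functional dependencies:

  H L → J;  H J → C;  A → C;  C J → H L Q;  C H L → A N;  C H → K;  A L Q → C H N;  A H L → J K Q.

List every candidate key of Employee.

{A, J}; {C, J}; {H, J}; {H, L}; {A, L, Q}

{A, J}⁺: A→C adds C; CJ→HLQ adds H, L, Q; CHL→AN adds N; CH→K adds K → {A, C, H, J, K, L, N, Q}. Minimal: {J}⁺ = {J}; {A}⁺ = {A, C} — none reach the full schema.
{C, J}⁺: CJ→HLQ adds H, L, Q; CHL→AN adds A, N; CH→K adds K → {A, C, H, J, K, L, N, Q}. Minimal: {J}⁺ = {J}; {C}⁺ = {C} — none reach the full schema.
{H, J}⁺: HJ→C adds C; CJ→HLQ adds L, Q; CHL→AN adds A, N; CH→K adds K → {A, C, H, J, K, L, N, Q}. Minimal: {J}⁺ = {J}; {H}⁺ = {H} — none reach the full schema.
{H, L}⁺: HL→J adds J; HJ→C adds C; CJ→HLQ adds Q; CHL→AN adds A, N; CH→K adds K → {A, C, H, J, K, L, N, Q}. Minimal: {L}⁺ = {L}; {H}⁺ = {H} — none reach the full schema.
{A, L, Q}⁺: A→C adds C; ALQ→CHN adds H, N; AHL→JKQ adds J, K → {A, C, H, J, K, L, N, Q}. Minimal: {L, Q}⁺ = {L, Q}; {A, Q}⁺ = {A, C, Q}; {A, L}⁺ = {A, C, L} — none reach the full schema.
Any other superkey contains one of these as a subset, so there are no further candidate keys.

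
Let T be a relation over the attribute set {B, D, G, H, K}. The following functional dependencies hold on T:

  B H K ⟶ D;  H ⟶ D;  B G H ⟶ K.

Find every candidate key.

Attributes B, G, H never appear on any right-hand side, so every candidate key must contain {B, G, H}.
{B, G, H}⁺ = {B, D, G, H, K}, which is all of the schema, so {B, G, H} is the only candidate key.

(B, G, H)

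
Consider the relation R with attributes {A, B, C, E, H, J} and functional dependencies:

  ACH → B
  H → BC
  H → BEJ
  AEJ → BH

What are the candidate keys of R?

{A, H}⁺: H→BC adds B, C; H→BEJ adds E, J → {A, B, C, E, H, J}.
{A, E, J}⁺: AEJ→BH adds B, H; H→BC adds C → {A, B, C, E, H, J}.
Any other superkey contains one of these as a subset, so there are no further candidate keys.

AH, AEJ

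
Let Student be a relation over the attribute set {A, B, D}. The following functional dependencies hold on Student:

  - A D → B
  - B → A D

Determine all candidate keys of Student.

{B}⁺: B→AD adds A, D → {A, B, D}.
{A, D}⁺: AD→B adds B → {A, B, D}. Minimal: {D}⁺ = {D}; {A}⁺ = {A} — none reach the full schema.
Any other superkey contains one of these as a subset, so there are no further candidate keys.

(B), (A, D)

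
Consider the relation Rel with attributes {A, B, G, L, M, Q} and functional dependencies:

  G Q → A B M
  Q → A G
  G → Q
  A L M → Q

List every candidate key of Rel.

Attribute L never appears on the right-hand side of any dependency, so L must belong to every candidate key.
{L}⁺ = {L}, which is not all of the schema, so we must add further attributes.
{G, L}⁺: G→Q adds Q; GQ→ABM adds A, B, M → {A, B, G, L, M, Q}. Minimal: {L}⁺ = {L}; {G}⁺ = {A, B, G, M, Q} — none reach the full schema.
{L, Q}⁺: Q→AG adds A, G; GQ→ABM adds B, M → {A, B, G, L, M, Q}. Minimal: {Q}⁺ = {A, B, G, M, Q}; {L}⁺ = {L} — none reach the full schema.
{A, L, M}⁺: ALM→Q adds Q; Q→AG adds G; GQ→ABM adds B → {A, B, G, L, M, Q}. Minimal: {L, M}⁺ = {L, M}; {A, M}⁺ = {A, M}; {A, L}⁺ = {A, L} — none reach the full schema.
Any other superkey contains one of these as a subset, so there are no further candidate keys.

GL, LQ, ALM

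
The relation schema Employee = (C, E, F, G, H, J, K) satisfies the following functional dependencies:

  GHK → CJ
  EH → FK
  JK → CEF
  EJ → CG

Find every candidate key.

Attribute H never appears on the right-hand side of any dependency, so H must belong to every candidate key.
{H}⁺ = {H}, which is not all of the schema, so we must add further attributes.
{E, G, H}⁺: EH→FK adds F, K; GHK→CJ adds C, J → {C, E, F, G, H, J, K}. Minimal: {G, H}⁺ = {G, H}; {E, H}⁺ = {E, F, H, K}; {E, G}⁺ = {E, G} — none reach the full schema.
{E, H, J}⁺: EH→FK adds F, K; JK→CEF adds C; EJ→CG adds G → {C, E, F, G, H, J, K}. Minimal: {H, J}⁺ = {H, J}; {E, J}⁺ = {C, E, G, J}; {E, H}⁺ = {E, F, H, K} — none reach the full schema.
{G, H, K}⁺: GHK→CJ adds C, J; JK→CEF adds E, F → {C, E, F, G, H, J, K}. Minimal: {H, K}⁺ = {H, K}; {G, K}⁺ = {G, K}; {G, H}⁺ = {G, H} — none reach the full schema.
{H, J, K}⁺: JK→CEF adds C, E, F; EJ→CG adds G → {C, E, F, G, H, J, K}. Minimal: {J, K}⁺ = {C, E, F, G, J, K}; {H, K}⁺ = {H, K}; {H, J}⁺ = {H, J} — none reach the full schema.
Any other superkey contains one of these as a subset, so there are no further candidate keys.

(E, G, H), (E, H, J), (G, H, K), (H, J, K)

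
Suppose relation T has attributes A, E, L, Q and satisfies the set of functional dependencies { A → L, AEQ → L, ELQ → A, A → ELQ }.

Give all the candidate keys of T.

{A}⁺: A→L adds L; A→ELQ adds E, Q → {A, E, L, Q}.
{E, L, Q}⁺: ELQ→A adds A → {A, E, L, Q}. Minimal: {L, Q}⁺ = {L, Q}; {E, Q}⁺ = {E, Q}; {E, L}⁺ = {E, L} — none reach the full schema.

A, ELQ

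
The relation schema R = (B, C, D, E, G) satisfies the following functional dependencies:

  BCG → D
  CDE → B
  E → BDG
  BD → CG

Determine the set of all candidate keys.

Attribute E never appears on the right-hand side of any dependency, so E must belong to every candidate key.
{E}⁺ = {B, C, D, E, G}, which is all of the schema, so {E} is the only candidate key.

(E)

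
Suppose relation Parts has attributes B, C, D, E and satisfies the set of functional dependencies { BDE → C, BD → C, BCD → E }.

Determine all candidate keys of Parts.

{B, D}

Attributes B, D never appear on any right-hand side, so every candidate key must contain {B, D}.
{B, D}⁺ = {B, C, D, E}, which is all of the schema, so {B, D} is the only candidate key.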